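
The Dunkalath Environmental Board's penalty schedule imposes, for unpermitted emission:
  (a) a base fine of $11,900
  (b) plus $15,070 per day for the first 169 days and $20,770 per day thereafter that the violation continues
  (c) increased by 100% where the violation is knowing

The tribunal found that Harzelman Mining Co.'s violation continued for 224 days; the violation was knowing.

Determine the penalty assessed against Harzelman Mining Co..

Civil penalty: $7,402,160

First 169 days: 169 × $15,070 = $2,546,830
Remaining days: (224 − 169) × $20,770 = $1,142,350
Per-day component: $2,546,830 + $1,142,350 = $3,689,180
Base plus per-day: $11,900 + $3,689,180 = $3,701,080
Enhancement: 100% of $3,701,080 = $3,701,080
Enhanced fine: $3,701,080 + $3,701,080 = $7,402,160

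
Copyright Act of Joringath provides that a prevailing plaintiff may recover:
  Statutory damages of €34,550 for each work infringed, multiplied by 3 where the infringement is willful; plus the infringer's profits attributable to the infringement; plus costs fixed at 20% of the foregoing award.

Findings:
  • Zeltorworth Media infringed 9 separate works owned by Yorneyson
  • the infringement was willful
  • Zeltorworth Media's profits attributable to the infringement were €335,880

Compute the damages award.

€1,522,476

Statutory damages: 9 × €34,550 = €310,950
Trebled: 3 × €310,950 = €932,850
Combined award: €932,850 + €335,880 = €1,268,730
Costs: 20% of €1,268,730 = €253,746
Award plus costs: €1,268,730 + €253,746 = €1,522,476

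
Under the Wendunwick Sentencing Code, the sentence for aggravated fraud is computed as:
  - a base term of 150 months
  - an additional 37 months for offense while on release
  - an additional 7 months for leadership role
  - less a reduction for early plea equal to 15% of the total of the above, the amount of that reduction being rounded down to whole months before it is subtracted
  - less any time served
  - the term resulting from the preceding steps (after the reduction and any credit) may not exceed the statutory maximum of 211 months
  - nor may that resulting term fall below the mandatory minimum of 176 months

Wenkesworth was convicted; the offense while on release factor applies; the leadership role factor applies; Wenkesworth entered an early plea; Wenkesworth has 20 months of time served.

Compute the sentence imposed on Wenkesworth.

176 months

Offense while on release enhancement: +37 months
Leadership role enhancement: +7 months
Adjusted term: 150 months + 37 months + 7 months = 194 months
Early plea reduction: 15% of 194 months = 29 months (rounded down)
After reduction: 194 − 29 = 165 months
Less time served: 165 months − 20 months = 145 months
Cap at 211 months: 145 months is within the cap, no reduction.
Minimum 176 months: 145 months is below the minimum → 176 months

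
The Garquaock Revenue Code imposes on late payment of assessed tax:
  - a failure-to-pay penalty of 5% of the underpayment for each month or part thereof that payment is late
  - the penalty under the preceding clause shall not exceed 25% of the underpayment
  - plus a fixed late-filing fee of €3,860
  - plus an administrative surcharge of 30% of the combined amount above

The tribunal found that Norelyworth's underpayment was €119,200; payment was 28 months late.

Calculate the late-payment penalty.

Accrued rate: 5% × 28 = 140%, capped at 25% → 25%
Failure-to-pay penalty: 25% of €119,200 = €29,800
Penalty before surcharge: €29,800 + €3,860 = €33,660
Administrative surcharge: 30% of €33,660 = €10,098
Total penalty: €33,660 + €10,098 = €43,758

€43,758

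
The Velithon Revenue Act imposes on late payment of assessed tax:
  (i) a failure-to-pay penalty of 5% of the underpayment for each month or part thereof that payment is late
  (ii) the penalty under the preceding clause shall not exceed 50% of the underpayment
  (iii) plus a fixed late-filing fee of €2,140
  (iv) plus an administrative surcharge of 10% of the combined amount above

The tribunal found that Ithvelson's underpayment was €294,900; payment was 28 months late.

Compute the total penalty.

Penalty: €164,549

Accrued rate: 5% × 28 = 140%, capped at 50% → 50%
Failure-to-pay penalty: 50% of €294,900 = €147,450
Penalty before surcharge: €147,450 + €2,140 = €149,590
Administrative surcharge: 10% of €149,590 = €14,959
Total penalty: €149,590 + €14,959 = €164,549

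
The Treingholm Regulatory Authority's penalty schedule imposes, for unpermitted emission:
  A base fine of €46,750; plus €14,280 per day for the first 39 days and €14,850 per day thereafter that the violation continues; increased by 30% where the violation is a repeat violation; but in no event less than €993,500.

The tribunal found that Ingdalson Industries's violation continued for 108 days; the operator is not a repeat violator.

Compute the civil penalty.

€1,628,320

First 39 days: 39 × €14,280 = €556,920
Remaining days: (108 − 39) × €14,850 = €1,024,650
Per-day component: €556,920 + €1,024,650 = €1,581,570
Base plus per-day: €46,750 + €1,581,570 = €1,628,320
The operator is not a repeat violator: no 30% increase.
Minimum €993,500: €1,628,320 meets the minimum, no increase.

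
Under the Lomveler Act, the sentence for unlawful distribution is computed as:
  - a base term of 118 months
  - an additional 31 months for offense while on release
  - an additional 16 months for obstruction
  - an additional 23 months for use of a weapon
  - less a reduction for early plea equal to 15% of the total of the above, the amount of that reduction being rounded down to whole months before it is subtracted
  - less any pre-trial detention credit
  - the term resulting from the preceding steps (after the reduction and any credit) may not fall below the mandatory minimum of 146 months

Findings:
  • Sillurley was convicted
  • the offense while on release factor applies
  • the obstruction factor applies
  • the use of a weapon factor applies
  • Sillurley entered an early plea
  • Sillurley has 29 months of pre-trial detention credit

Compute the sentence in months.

146 months

Offense while on release enhancement: +31 months
Obstruction enhancement: +16 months
Use of a weapon enhancement: +23 months
Adjusted term: 118 months + 31 months + 16 months + 23 months = 188 months
Early plea reduction: 15% of 188 months = 28 months (rounded down)
After reduction: 188 − 28 = 160 months
Less pre-trial detention credit: 160 months − 29 months = 131 months
Minimum 146 months: 131 months is below the minimum → 146 months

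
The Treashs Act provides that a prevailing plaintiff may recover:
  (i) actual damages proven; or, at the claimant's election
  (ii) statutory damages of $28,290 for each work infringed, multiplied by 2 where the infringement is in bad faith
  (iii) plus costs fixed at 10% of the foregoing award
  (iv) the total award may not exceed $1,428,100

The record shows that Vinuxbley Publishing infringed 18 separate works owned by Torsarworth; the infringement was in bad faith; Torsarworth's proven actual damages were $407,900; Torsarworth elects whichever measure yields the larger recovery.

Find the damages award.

$1,120,284

Statutory damages: 18 × $28,290 = $509,220
Doubled: 2 × $509,220 = $1,018,440
Greater of actual damages ($407,900) or enhanced statutory damages ($1,018,440): $1,018,440
Costs: 10% of $1,018,440 = $101,844
Award plus costs: $1,018,440 + $101,844 = $1,120,284
Cap at $1,428,100: $1,120,284 is within the cap, no reduction.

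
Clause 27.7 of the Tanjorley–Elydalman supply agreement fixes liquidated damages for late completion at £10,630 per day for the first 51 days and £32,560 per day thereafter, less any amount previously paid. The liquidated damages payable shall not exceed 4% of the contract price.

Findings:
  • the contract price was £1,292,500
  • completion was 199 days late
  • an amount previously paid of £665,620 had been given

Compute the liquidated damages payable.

£51,700

First 51 days: 51 × £10,630 = £542,130
Remaining days: (199 − 51) × £32,560 = £4,818,880
Accrued per-day damages: £542,130 + £4,818,880 = £5,361,010
Less amount previously paid: £5,361,010 − £665,620 = £4,695,390
Cap: 4% of £1,292,500 = £51,700
Cap at £51,700: £4,695,390 exceeds the cap → £51,700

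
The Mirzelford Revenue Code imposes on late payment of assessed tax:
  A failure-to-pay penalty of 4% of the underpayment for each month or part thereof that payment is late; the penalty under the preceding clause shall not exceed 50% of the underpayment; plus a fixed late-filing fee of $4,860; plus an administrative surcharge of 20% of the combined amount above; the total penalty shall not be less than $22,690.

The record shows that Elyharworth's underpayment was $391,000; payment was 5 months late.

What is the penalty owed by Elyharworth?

Accrued rate: 4% × 5 = 20%, capped at 50% → 20%
Failure-to-pay penalty: 20% of $391,000 = $78,200
Penalty before surcharge: $78,200 + $4,860 = $83,060
Administrative surcharge: 20% of $83,060 = $16,612
Total penalty: $83,060 + $16,612 = $99,672
Minimum $22,690: $99,672 meets the minimum, no increase.

$99,672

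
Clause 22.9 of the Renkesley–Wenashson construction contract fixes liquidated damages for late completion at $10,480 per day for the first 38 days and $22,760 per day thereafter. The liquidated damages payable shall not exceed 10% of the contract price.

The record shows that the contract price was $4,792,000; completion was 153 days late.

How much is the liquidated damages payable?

First 38 days: 38 × $10,480 = $398,240
Remaining days: (153 − 38) × $22,760 = $2,617,400
Accrued per-day damages: $398,240 + $2,617,400 = $3,015,640
Cap: 10% of $4,792,000 = $479,200
Cap at $479,200: $3,015,640 exceeds the cap → $479,200

$479,200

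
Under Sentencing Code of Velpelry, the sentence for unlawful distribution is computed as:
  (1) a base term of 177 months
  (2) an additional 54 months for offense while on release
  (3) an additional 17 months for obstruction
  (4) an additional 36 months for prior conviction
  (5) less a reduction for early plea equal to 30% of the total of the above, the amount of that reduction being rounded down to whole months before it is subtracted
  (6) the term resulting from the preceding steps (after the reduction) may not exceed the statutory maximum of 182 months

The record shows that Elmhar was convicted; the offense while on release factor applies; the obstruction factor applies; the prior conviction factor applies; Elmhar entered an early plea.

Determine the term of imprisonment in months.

Sentence: 182 months

Offense while on release enhancement: +54 months
Obstruction enhancement: +17 months
Prior conviction enhancement: +36 months
Adjusted term: 177 months + 54 months + 17 months + 36 months = 284 months
Early plea reduction: 30% of 284 months = 85 months (rounded down)
After reduction: 284 − 85 = 199 months
Cap at 182 months: 199 months exceeds the cap → 182 months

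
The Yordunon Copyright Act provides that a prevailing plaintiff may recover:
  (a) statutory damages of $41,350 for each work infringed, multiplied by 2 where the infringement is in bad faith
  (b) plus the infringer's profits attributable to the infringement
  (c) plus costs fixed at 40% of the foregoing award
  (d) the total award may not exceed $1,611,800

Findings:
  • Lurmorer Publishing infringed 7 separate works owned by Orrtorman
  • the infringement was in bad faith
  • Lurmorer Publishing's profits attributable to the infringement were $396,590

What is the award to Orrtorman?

$1,365,686

Statutory damages: 7 × $41,350 = $289,450
Doubled: 2 × $289,450 = $578,900
Combined award: $578,900 + $396,590 = $975,490
Costs: 40% of $975,490 = $390,196
Award plus costs: $975,490 + $390,196 = $1,365,686
Cap at $1,611,800: $1,365,686 is within the cap, no reduction.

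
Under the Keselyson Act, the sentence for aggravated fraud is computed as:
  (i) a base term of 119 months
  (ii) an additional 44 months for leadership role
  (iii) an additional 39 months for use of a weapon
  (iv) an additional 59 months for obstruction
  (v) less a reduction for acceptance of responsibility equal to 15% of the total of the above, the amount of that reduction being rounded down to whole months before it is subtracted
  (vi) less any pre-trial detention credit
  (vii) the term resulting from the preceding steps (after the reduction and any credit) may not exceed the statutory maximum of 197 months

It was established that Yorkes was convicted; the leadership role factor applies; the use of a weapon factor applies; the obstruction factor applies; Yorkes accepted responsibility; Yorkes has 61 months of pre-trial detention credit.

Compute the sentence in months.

Sentence: 161 months

Leadership role enhancement: +44 months
Use of a weapon enhancement: +39 months
Obstruction enhancement: +59 months
Adjusted term: 119 months + 44 months + 39 months + 59 months = 261 months
Acceptance of responsibility reduction: 15% of 261 months = 39 months (rounded down)
After reduction: 261 − 39 = 222 months
Less pre-trial detention credit: 222 months − 61 months = 161 months
Cap at 197 months: 161 months is within the cap, no reduction.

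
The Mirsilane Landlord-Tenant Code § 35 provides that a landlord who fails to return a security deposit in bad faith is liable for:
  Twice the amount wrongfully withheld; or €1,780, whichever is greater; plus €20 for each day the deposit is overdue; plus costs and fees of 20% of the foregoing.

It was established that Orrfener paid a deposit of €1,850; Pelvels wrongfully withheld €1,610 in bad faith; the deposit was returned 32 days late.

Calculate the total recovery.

Doubled: 2 × €1,610 = €3,220
Minimum €1,780: €3,220 meets the minimum, no increase.
Late-return penalty: 32 × €20 = €640
Damages plus late penalty: €3,220 + €640 = €3,860
Costs and fees: 20% of €3,860 = €772
Total recovery: €3,860 + €772 = €4,632

€4,632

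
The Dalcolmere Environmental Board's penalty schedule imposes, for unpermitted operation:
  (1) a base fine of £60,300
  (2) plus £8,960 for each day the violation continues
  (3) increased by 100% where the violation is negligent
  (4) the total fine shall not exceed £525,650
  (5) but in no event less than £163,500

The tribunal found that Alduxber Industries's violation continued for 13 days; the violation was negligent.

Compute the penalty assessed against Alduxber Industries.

£353,560

Per-day component: 13 × £8,960 = £116,480
Base plus per-day: £60,300 + £116,480 = £176,780
Enhancement: 100% of £176,780 = £176,780
Enhanced fine: £176,780 + £176,780 = £353,560
Cap at £525,650: £353,560 is within the cap, no reduction.
Minimum £163,500: £353,560 meets the minimum, no increase.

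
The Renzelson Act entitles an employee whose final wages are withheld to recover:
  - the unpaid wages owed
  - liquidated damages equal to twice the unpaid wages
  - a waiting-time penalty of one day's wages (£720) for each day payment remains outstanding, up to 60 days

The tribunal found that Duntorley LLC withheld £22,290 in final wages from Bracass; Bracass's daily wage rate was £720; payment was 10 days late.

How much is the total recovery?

£74,070

Doubled: 2 × £22,290 = £44,580
Penalty days: min(10, 60) = 10
Waiting-time penalty: 10 × £720 = £7,200
Total award: £22,290 + £44,580 + £7,200 = £74,070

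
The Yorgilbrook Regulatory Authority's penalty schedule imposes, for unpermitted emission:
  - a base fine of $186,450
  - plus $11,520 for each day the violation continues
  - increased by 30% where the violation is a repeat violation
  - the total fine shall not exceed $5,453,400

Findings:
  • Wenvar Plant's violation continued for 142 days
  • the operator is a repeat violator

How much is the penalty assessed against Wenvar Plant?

$2,368,977

Per-day component: 142 × $11,520 = $1,635,840
Base plus per-day: $186,450 + $1,635,840 = $1,822,290
Enhancement: 30% of $1,822,290 = $546,687
Enhanced fine: $1,822,290 + $546,687 = $2,368,977
Cap at $5,453,400: $2,368,977 is within the cap, no reduction.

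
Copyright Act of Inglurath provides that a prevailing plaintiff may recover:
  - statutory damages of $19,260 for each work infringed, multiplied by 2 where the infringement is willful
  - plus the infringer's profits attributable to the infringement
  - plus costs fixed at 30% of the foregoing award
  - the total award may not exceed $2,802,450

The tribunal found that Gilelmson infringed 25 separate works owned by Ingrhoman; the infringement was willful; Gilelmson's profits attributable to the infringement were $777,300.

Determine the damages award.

Statutory damages: 25 × $19,260 = $481,500
Doubled: 2 × $481,500 = $963,000
Combined award: $963,000 + $777,300 = $1,740,300
Costs: 30% of $1,740,300 = $522,090
Award plus costs: $1,740,300 + $522,090 = $2,262,390
Cap at $2,802,450: $2,262,390 is within the cap, no reduction.

$2,262,390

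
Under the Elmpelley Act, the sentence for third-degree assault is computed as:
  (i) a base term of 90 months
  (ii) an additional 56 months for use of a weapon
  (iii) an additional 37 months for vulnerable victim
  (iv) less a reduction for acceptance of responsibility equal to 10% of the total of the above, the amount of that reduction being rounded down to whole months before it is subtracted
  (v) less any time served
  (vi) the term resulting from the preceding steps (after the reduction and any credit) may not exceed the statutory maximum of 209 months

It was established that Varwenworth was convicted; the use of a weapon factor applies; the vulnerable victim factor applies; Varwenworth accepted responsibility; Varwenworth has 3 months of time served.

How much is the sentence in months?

162 months

Use of a weapon enhancement: +56 months
Vulnerable victim enhancement: +37 months
Adjusted term: 90 months + 56 months + 37 months = 183 months
Acceptance of responsibility reduction: 10% of 183 months = 18 months (rounded down)
After reduction: 183 − 18 = 165 months
Less time served: 165 months − 3 months = 162 months
Cap at 209 months: 162 months is within the cap, no reduction.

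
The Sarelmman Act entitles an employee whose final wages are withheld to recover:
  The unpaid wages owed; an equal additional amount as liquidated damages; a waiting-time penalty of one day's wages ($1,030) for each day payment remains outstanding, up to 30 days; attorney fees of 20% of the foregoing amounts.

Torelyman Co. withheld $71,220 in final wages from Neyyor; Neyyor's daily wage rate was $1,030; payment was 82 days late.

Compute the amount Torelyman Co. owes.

Liquidated damages (equal amount): $71,220
Penalty days: min(82, 30) = 30
Waiting-time penalty: 30 × $1,030 = $30,900
Subtotal: $71,220 + $71,220 + $30,900 = $173,340
Attorney fees: 20% of $173,340 = $34,668
Total award: $173,340 + $34,668 = $208,008

$208,008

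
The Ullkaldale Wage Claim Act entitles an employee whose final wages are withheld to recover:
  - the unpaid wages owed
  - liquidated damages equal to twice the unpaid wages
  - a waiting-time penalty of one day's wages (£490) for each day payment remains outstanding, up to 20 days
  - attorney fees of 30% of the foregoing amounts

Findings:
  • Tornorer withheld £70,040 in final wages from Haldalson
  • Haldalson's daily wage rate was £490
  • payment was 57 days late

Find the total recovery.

Doubled: 2 × £70,040 = £140,080
Penalty days: min(57, 20) = 20
Waiting-time penalty: 20 × £490 = £9,800
Subtotal: £70,040 + £140,080 + £9,800 = £219,920
Attorney fees: 30% of £219,920 = £65,976
Total award: £219,920 + £65,976 = £285,896

£285,896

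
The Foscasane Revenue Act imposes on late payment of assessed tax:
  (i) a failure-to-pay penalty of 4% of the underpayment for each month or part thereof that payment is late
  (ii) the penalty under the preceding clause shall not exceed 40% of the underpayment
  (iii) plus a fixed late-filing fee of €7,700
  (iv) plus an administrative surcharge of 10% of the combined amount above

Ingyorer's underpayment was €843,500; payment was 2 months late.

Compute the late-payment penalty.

Accrued rate: 4% × 2 = 8%, capped at 40% → 8%
Failure-to-pay penalty: 8% of €843,500 = €67,480
Penalty before surcharge: €67,480 + €7,700 = €75,180
Administrative surcharge: 10% of €75,180 = €7,518
Total penalty: €75,180 + €7,518 = €82,698

€82,698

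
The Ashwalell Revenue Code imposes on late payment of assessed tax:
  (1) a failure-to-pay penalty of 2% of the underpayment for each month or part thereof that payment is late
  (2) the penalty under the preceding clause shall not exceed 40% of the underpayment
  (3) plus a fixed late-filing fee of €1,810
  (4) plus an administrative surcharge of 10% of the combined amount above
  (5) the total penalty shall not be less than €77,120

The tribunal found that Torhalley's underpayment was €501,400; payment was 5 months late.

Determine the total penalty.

Accrued rate: 2% × 5 = 10%, capped at 40% → 10%
Failure-to-pay penalty: 10% of €501,400 = €50,140
Penalty before surcharge: €50,140 + €1,810 = €51,950
Administrative surcharge: 10% of €51,950 = €5,195
Total penalty: €51,950 + €5,195 = €57,145
Minimum €77,120: €57,145 is below the minimum → €77,120

€77,120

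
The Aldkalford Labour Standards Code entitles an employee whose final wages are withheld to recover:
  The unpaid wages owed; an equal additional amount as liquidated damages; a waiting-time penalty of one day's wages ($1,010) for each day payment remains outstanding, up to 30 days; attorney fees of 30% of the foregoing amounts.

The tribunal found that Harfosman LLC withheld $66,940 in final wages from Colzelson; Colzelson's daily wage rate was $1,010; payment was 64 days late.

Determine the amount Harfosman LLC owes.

Liquidated damages (equal amount): $66,940
Penalty days: min(64, 30) = 30
Waiting-time penalty: 30 × $1,010 = $30,300
Subtotal: $66,940 + $66,940 + $30,300 = $164,180
Attorney fees: 30% of $164,180 = $49,254
Total award: $164,180 + $49,254 = $213,434

$213,434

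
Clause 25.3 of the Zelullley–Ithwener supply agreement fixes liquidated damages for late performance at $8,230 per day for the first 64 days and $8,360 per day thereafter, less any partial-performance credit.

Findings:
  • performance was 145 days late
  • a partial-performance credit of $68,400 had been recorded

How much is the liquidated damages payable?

$1,135,480

First 64 days: 64 × $8,230 = $526,720
Remaining days: (145 − 64) × $8,360 = $677,160
Accrued per-day damages: $526,720 + $677,160 = $1,203,880
Less partial-performance credit: $1,203,880 − $68,400 = $1,135,480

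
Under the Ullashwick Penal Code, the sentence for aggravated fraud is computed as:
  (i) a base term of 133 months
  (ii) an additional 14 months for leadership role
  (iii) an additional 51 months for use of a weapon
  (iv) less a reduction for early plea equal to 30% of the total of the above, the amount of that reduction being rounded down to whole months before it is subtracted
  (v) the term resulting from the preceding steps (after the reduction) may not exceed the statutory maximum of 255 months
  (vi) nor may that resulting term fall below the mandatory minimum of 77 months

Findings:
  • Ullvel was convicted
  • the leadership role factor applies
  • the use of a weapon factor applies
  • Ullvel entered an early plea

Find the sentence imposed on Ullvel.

Leadership role enhancement: +14 months
Use of a weapon enhancement: +51 months
Adjusted term: 133 months + 14 months + 51 months = 198 months
Early plea reduction: 30% of 198 months = 59 months (rounded down)
After reduction: 198 − 59 = 139 months
Cap at 255 months: 139 months is within the cap, no reduction.
Minimum 77 months: 139 months meets the minimum, no increase.

139 months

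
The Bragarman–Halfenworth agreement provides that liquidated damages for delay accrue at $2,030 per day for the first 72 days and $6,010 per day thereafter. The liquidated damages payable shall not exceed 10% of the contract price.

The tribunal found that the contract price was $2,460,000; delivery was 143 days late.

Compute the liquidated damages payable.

Liquidated damages: $246,000

First 72 days: 72 × $2,030 = $146,160
Remaining days: (143 − 72) × $6,010 = $426,710
Accrued per-day damages: $146,160 + $426,710 = $572,870
Cap: 10% of $2,460,000 = $246,000
Cap at $246,000: $572,870 exceeds the cap → $246,000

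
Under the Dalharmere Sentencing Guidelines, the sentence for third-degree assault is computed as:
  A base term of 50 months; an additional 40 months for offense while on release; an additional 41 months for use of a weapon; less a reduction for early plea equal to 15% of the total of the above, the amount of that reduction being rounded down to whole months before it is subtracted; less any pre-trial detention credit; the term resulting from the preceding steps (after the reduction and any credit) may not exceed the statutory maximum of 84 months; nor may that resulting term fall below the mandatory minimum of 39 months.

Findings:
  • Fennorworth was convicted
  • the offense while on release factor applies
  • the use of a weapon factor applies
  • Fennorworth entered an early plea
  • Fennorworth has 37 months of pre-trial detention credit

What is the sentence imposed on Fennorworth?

Offense while on release enhancement: +40 months
Use of a weapon enhancement: +41 months
Adjusted term: 50 months + 40 months + 41 months = 131 months
Early plea reduction: 15% of 131 months = 19 months (rounded down)
After reduction: 131 − 19 = 112 months
Less pre-trial detention credit: 112 months − 37 months = 75 months
Cap at 84 months: 75 months is within the cap, no reduction.
Minimum 39 months: 75 months meets the minimum, no increase.

Sentence: 75 months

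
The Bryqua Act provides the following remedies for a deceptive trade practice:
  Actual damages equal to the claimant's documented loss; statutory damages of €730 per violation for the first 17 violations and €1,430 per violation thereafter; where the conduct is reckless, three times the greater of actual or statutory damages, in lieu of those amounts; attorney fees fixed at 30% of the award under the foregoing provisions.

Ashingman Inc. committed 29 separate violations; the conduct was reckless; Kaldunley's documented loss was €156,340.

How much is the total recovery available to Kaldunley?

€609,726

First 17 violations: 17 × €730 = €12,410
Remaining violations: (29 − 17) × €1,430 = €17,160
Statutory damages: €12,410 + €17,160 = €29,570
Greater of actual damages (€156,340) or statutory damages (€29,570): €156,340
Trebled: 3 × €156,340 = €469,020
Attorney fees: 30% of €469,020 = €140,706
Total recovery: €469,020 + €140,706 = €609,726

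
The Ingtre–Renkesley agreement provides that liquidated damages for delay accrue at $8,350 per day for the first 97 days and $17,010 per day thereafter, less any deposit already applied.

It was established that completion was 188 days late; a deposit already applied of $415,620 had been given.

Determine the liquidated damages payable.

First 97 days: 97 × $8,350 = $809,950
Remaining days: (188 − 97) × $17,010 = $1,547,910
Accrued per-day damages: $809,950 + $1,547,910 = $2,357,860
Less deposit already applied: $2,357,860 − $415,620 = $1,942,240

$1,942,240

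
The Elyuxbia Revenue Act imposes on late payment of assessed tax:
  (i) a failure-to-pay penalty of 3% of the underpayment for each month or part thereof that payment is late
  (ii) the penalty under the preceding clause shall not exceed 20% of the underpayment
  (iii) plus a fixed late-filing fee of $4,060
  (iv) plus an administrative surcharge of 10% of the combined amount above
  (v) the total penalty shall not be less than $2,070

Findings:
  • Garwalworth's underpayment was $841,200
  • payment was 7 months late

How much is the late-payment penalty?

Accrued rate: 3% × 7 = 21%, capped at 20% → 20%
Failure-to-pay penalty: 20% of $841,200 = $168,240
Penalty before surcharge: $168,240 + $4,060 = $172,300
Administrative surcharge: 10% of $172,300 = $17,230
Total penalty: $172,300 + $17,230 = $189,530
Minimum $2,070: $189,530 meets the minimum, no increase.

$189,530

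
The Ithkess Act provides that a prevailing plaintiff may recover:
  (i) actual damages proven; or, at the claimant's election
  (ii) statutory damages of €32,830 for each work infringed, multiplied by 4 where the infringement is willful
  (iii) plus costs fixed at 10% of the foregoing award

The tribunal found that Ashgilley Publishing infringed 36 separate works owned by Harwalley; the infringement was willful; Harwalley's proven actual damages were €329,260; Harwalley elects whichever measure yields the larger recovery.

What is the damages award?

€5,200,272

Statutory damages: 36 × €32,830 = €1,181,880
Multiplied by 4: 4 × €1,181,880 = €4,727,520
Greater of actual damages (€329,260) or enhanced statutory damages (€4,727,520): €4,727,520
Costs: 10% of €4,727,520 = €472,752
Award plus costs: €4,727,520 + €472,752 = €5,200,272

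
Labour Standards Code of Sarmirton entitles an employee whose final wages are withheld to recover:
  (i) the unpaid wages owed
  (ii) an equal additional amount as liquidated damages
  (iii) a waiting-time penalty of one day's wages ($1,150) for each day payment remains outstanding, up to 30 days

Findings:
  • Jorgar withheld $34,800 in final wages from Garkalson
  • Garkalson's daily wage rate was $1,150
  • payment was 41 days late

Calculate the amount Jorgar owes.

$104,100

Liquidated damages (equal amount): $34,800
Penalty days: min(41, 30) = 30
Waiting-time penalty: 30 × $1,150 = $34,500
Total award: $34,800 + $34,800 + $34,500 = $104,100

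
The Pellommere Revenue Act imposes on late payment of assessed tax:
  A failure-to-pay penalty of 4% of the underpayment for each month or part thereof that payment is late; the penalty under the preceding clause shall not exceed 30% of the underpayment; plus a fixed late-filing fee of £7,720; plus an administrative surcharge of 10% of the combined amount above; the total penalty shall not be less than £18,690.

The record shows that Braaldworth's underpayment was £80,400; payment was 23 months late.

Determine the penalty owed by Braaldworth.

Accrued rate: 4% × 23 = 92%, capped at 30% → 30%
Failure-to-pay penalty: 30% of £80,400 = £24,120
Penalty before surcharge: £24,120 + £7,720 = £31,840
Administrative surcharge: 10% of £31,840 = £3,184
Total penalty: £31,840 + £3,184 = £35,024
Minimum £18,690: £35,024 meets the minimum, no increase.

Penalty: £35,024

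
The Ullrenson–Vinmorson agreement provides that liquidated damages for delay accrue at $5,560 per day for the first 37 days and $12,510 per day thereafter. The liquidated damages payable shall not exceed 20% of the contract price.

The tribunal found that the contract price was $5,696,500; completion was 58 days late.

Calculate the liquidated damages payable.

$468,430

First 37 days: 37 × $5,560 = $205,720
Remaining days: (58 − 37) × $12,510 = $262,710
Accrued per-day damages: $205,720 + $262,710 = $468,430
Cap: 20% of $5,696,500 = $1,139,300
Cap at $1,139,300: $468,430 is within the cap, no reduction.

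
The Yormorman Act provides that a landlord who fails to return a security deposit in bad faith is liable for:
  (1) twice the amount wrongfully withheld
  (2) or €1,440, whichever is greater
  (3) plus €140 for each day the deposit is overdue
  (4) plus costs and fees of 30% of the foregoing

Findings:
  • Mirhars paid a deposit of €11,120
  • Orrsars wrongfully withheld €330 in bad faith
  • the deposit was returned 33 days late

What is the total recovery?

€7,878

Doubled: 2 × €330 = €660
Minimum €1,440: €660 is below the minimum → €1,440
Late-return penalty: 33 × €140 = €4,620
Damages plus late penalty: €1,440 + €4,620 = €6,060
Costs and fees: 30% of €6,060 = €1,818
Total recovery: €6,060 + €1,818 = €7,878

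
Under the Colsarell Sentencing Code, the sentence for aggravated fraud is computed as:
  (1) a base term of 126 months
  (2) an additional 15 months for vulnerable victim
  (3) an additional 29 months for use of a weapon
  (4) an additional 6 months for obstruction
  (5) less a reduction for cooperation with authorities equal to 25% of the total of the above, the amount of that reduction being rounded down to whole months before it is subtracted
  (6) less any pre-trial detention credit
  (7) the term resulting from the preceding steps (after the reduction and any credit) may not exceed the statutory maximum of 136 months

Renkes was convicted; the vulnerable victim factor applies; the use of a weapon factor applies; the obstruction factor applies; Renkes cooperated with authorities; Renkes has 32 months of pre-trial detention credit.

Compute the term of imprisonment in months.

100 months

Vulnerable victim enhancement: +15 months
Use of a weapon enhancement: +29 months
Obstruction enhancement: +6 months
Adjusted term: 126 months + 15 months + 29 months + 6 months = 176 months
Cooperation with authorities reduction: 25% of 176 months = 44 months (rounded down)
After reduction: 176 − 44 = 132 months
Less pre-trial detention credit: 132 months − 32 months = 100 months
Cap at 136 months: 100 months is within the cap, no reduction.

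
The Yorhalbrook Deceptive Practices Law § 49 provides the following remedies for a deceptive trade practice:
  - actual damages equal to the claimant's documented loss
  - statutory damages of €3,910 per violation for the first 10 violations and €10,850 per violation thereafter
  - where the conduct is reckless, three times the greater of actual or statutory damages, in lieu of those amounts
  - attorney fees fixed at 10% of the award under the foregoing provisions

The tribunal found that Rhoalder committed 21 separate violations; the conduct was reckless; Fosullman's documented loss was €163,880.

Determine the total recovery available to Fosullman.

€540,804

First 10 violations: 10 × €3,910 = €39,100
Remaining violations: (21 − 10) × €10,850 = €119,350
Statutory damages: €39,100 + €119,350 = €158,450
Greater of actual damages (€163,880) or statutory damages (€158,450): €163,880
Trebled: 3 × €163,880 = €491,640
Attorney fees: 10% of €491,640 = €49,164
Total recovery: €491,640 + €49,164 = €540,804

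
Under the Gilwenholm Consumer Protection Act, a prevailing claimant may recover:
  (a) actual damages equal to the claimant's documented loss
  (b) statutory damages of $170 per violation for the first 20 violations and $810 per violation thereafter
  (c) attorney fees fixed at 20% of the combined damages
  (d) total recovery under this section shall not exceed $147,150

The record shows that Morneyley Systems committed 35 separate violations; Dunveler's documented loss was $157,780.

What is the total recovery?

Total recovery: $147,150

First 20 violations: 20 × $170 = $3,400
Remaining violations: (35 − 20) × $810 = $12,150
Statutory damages: $3,400 + $12,150 = $15,550
Combined damages: $157,780 + $15,550 = $173,330
Attorney fees: 20% of $173,330 = $34,666
Total before cap: $173,330 + $34,666 = $207,996
Cap at $147,150: $207,996 exceeds the cap → $147,150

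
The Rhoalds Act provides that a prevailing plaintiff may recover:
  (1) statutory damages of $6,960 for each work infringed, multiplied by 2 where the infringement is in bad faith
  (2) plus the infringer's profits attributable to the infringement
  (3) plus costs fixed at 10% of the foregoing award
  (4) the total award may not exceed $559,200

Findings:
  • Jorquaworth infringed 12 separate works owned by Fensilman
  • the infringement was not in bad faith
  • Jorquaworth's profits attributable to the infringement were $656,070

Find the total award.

Statutory damages: 12 × $6,960 = $83,520
Infringement not in bad faith: no ×2 enhancement.
Combined award: $83,520 + $656,070 = $739,590
Costs: 10% of $739,590 = $73,959
Award plus costs: $739,590 + $73,959 = $813,549
Cap at $559,200: $813,549 exceeds the cap → $559,200

Award: $559,200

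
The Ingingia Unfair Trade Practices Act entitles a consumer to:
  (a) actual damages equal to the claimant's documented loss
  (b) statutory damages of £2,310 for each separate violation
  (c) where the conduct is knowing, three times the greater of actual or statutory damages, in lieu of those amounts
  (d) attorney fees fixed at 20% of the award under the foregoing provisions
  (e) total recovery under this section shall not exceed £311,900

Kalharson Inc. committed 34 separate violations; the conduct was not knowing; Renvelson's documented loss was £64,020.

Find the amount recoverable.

Statutory damages: 34 × £2,310 = £78,540
Conduct not knowing: the in-lieu enhancement does not apply.
Actual plus statutory damages: £64,020 + £78,540 = £142,560
Attorney fees: 20% of £142,560 = £28,512
Total before cap: £142,560 + £28,512 = £171,072
Cap at £311,900: £171,072 is within the cap, no reduction.

£171,072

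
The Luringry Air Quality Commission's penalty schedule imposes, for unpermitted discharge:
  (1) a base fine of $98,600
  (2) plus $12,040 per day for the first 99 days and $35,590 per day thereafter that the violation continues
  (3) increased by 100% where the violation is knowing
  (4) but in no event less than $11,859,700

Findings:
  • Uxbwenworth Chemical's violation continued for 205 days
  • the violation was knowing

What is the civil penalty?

$11,859,700

First 99 days: 99 × $12,040 = $1,191,960
Remaining days: (205 − 99) × $35,590 = $3,772,540
Per-day component: $1,191,960 + $3,772,540 = $4,964,500
Base plus per-day: $98,600 + $4,964,500 = $5,063,100
Enhancement: 100% of $5,063,100 = $5,063,100
Enhanced fine: $5,063,100 + $5,063,100 = $10,126,200
Minimum $11,859,700: $10,126,200 is below the minimum → $11,859,700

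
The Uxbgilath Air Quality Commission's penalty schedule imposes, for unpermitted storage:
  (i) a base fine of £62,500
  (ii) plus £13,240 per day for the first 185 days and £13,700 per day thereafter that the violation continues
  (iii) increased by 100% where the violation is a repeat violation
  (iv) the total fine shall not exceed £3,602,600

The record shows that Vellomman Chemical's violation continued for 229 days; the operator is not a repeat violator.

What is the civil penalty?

First 185 days: 185 × £13,240 = £2,449,400
Remaining days: (229 − 185) × £13,700 = £602,800
Per-day component: £2,449,400 + £602,800 = £3,052,200
Base plus per-day: £62,500 + £3,052,200 = £3,114,700
The operator is not a repeat violator: no 100% increase.
Cap at £3,602,600: £3,114,700 is within the cap, no reduction.

£3,114,700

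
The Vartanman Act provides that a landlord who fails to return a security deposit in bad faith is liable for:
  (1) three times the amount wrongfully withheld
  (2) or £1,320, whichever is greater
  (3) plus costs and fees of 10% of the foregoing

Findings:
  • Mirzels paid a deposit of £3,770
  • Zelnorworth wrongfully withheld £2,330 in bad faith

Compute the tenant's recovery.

£7,689

Trebled: 3 × £2,330 = £6,990
Minimum £1,320: £6,990 meets the minimum, no increase.
Costs and fees: 10% of £6,990 = £699
Total recovery: £6,990 + £699 = £7,689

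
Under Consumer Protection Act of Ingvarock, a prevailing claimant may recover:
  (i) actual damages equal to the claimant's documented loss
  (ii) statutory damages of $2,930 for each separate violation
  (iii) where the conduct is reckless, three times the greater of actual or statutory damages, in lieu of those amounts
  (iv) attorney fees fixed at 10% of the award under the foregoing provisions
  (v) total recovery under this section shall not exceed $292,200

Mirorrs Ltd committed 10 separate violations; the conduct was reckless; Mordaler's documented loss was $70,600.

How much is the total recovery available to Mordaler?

Statutory damages: 10 × $2,930 = $29,300
Greater of actual damages ($70,600) or statutory damages ($29,300): $70,600
Trebled: 3 × $70,600 = $211,800
Attorney fees: 10% of $211,800 = $21,180
Total before cap: $211,800 + $21,180 = $232,980
Cap at $292,200: $232,980 is within the cap, no reduction.

$232,980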